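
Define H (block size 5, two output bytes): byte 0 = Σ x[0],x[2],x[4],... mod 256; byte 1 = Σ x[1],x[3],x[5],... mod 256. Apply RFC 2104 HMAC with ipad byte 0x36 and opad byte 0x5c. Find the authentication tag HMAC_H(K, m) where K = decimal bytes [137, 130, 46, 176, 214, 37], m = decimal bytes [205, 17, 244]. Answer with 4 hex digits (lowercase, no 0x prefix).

Key decimal bytes [137, 130, 46, 176, 214, 37] = 89 82 2e b0 d6 25 is 6 bytes > B = 5, so hash it first: H(key) = 8d 57, then zero-pad to 5 bytes: K' = 8d 57 00 00 00.
K' ⊕ ipad = bb 61 36 36 36.  K' ⊕ opad = d1 0b 5c 5c 5c.
Inner input = (K'⊕ipad) ∥ m = bb 61 36 36 36 ∥ cd 11 f4.
Inner hash: even-index sum = 312 mod 256 = 56; odd-index sum = 600 mod 256 = 88 → 38 58.
Outer input = (K'⊕opad) ∥ inner = d1 0b 5c 5c 5c ∥ 38 58.
Outer hash (tag): even-index sum = 481 mod 256 = 225; odd-index sum = 159 mod 256 = 159 → e1 9f.

e19f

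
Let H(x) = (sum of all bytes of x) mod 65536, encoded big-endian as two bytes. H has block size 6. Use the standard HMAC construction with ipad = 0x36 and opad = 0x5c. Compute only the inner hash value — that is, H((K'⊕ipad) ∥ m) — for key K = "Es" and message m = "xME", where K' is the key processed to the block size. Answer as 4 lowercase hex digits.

Key "Es" = 45 73 is 2 bytes ≤ B = 6; zero-pad to 6 bytes: K' = 45 73 00 00 00 00.
K' ⊕ ipad = 73 45 36 36 36 36.
Inner input = 73 45 36 36 36 36 ∥ 78 4d 45.
Inner hash: sum = 115+69+54+54+54+54+120+77+69 = 666 → 02 9a.

029a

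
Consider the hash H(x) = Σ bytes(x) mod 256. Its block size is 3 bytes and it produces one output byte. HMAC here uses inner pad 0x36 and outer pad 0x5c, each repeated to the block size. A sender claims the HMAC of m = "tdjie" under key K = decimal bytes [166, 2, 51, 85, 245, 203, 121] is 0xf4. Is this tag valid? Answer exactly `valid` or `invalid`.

invalid

Key decimal bytes [166, 2, 51, 85, 245, 203, 121] = a6 02 33 55 f5 cb 79 is 7 bytes > B = 3, so hash it first: H(key) = 69, then zero-pad to 3 bytes: K' = 69 00 00.
K' ⊕ ipad = 5f 36 36; K' ⊕ opad = 35 5c 5c.
Inner hash: sum = 95+54+54+116+100+106+105+101 = 731; mod 256 = 219 → db.
Outer hash (recomputed tag): sum = 53+92+92+219 = 456; mod 256 = 200 → c8.
Recomputed tag = c8; claimed = f4 → mismatch.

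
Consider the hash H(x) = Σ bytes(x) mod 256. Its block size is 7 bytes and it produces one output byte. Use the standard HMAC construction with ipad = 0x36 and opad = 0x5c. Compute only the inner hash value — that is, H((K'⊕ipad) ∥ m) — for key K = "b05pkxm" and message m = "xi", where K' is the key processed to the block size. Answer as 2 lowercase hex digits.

8a

Key "b05pkxm" = 62 30 35 70 6b 78 6d is exactly B = 7 bytes: K' = 62 30 35 70 6b 78 6d.
K' ⊕ ipad = 54 06 03 46 5d 4e 5b.
Inner input = 54 06 03 46 5d 4e 5b ∥ 78 69.
Inner hash: sum = 84+6+3+70+93+78+91+120+105 = 650; mod 256 = 138 → 8a.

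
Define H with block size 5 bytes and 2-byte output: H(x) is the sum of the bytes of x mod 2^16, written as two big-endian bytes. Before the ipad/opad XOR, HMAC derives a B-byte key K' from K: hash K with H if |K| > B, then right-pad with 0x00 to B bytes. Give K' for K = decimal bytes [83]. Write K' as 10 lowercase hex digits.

Key decimal bytes [83] = 53 is 1 byte ≤ B = 5; zero-pad to 5 bytes: K' = 53 00 00 00 00.

5300000000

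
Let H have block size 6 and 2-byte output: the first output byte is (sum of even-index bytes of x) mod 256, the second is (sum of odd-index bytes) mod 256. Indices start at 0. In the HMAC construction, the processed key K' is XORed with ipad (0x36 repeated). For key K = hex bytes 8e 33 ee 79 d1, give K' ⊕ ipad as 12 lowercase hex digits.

Key hex bytes 8e 33 ee 79 d1 is 5 bytes ≤ B = 6; zero-pad to 6 bytes: K' = 8e 33 ee 79 d1 00.
XOR each byte with 0x36: 8e⊕36=b8, 33⊕36=05, ee⊕36=d8, 79⊕36=4f, d1⊕36=e7, 00⊕36=36.

b805d84fe736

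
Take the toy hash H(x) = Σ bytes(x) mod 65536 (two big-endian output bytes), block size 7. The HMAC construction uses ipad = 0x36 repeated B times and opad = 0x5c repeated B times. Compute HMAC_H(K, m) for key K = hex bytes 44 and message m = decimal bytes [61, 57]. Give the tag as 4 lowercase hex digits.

Key hex bytes 44 is 1 byte ≤ B = 7; zero-pad to 7 bytes: K' = 44 00 00 00 00 00 00.
K' ⊕ ipad = 72 36 36 36 36 36 36.  K' ⊕ opad = 18 5c 5c 5c 5c 5c 5c.
Inner input = (K'⊕ipad) ∥ m = 72 36 36 36 36 36 36 ∥ 3d 39.
Inner hash: sum = 114+54+54+54+54+54+54+61+57 = 556 → 02 2c.
Outer input = (K'⊕opad) ∥ inner = 18 5c 5c 5c 5c 5c 5c ∥ 02 2c.
Outer hash (tag): sum = 24+92+92+92+92+92+92+2+44 = 622 → 02 6e.

026e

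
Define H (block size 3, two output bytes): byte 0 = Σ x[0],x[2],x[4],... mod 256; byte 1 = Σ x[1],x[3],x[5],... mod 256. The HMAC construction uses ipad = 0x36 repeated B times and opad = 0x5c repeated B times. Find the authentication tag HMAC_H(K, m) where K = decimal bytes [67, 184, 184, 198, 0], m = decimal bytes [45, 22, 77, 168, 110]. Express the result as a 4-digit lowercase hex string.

33e3

Key decimal bytes [67, 184, 184, 198, 0] = 43 b8 b8 c6 00 is 5 bytes > B = 3, so hash it first: H(key) = fb 7e, then zero-pad to 3 bytes: K' = fb 7e 00.
K' ⊕ ipad = cd 48 36.  K' ⊕ opad = a7 22 5c.
Inner input = (K'⊕ipad) ∥ m = cd 48 36 ∥ 2d 16 4d a8 6e.
Inner hash: even-index sum = 449 mod 256 = 193; odd-index sum = 304 mod 256 = 48 → c1 30.
Outer input = (K'⊕opad) ∥ inner = a7 22 5c ∥ c1 30.
Outer hash (tag): even-index sum = 307 mod 256 = 51; odd-index sum = 227 mod 256 = 227 → 33 e3.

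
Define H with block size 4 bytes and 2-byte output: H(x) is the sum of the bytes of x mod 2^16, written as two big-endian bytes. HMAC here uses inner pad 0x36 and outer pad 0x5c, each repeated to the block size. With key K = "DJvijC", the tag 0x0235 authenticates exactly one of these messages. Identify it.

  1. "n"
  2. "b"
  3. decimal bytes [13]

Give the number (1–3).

3

Key "DJvijC" = 44 4a 76 69 6a 43 is 6 bytes > B = 4, so hash it first: H(key) = 02 1a, then zero-pad to 4 bytes: K' = 02 1a 00 00.
K' ⊕ ipad = 34 2c 36 36; K' ⊕ opad = 5e 46 5c 5c.
m1: inner = H(34 2c 36 36 6e) = 01 3a; tag = H(5e 46 5c 5c 01 3a) = 0197
m2: inner = H(34 2c 36 36 62) = 01 2e; tag = H(5e 46 5c 5c 01 2e) = 018b
m3: inner = H(34 2c 36 36 0d) = 00 d9; tag = H(5e 46 5c 5c 00 d9) = 0235 ← matches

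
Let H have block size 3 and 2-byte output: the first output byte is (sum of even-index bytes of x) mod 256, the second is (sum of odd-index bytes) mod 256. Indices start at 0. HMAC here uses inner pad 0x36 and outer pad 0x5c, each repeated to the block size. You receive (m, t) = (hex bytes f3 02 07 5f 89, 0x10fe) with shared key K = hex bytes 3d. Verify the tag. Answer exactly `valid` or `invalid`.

invalid

Key hex bytes 3d is 1 byte ≤ B = 3; zero-pad to 3 bytes: K' = 3d 00 00.
K' ⊕ ipad = 0b 36 36; K' ⊕ opad = 61 5c 5c.
Inner hash: even-index sum = 162 mod 256 = 162; odd-index sum = 441 mod 256 = 185 → a2 b9.
Outer hash (recomputed tag): even-index sum = 374 mod 256 = 118; odd-index sum = 254 mod 256 = 254 → 76 fe.
Recomputed tag = 76fe; claimed = 10fe → mismatch.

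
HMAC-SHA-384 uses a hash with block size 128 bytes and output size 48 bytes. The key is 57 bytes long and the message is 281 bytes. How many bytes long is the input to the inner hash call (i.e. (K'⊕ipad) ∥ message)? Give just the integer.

409

Key is 57 ≤ 128 bytes, zero-padded: |K'| = 128.
Inner input = (K'⊕ipad) ∥ m → 128 + 281 = 409 bytes.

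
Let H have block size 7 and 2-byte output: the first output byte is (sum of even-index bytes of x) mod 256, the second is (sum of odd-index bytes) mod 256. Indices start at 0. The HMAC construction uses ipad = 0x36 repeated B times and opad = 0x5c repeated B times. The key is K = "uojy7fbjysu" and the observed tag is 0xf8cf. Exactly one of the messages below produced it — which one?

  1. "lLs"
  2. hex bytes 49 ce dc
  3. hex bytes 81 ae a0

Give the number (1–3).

3

Key "uojy7fbjysu" = 75 6f 6a 79 37 66 62 6a 79 73 75 is 11 bytes > B = 7, so hash it first: H(key) = 66 2b, then zero-pad to 7 bytes: K' = 66 2b 00 00 00 00 00.
K' ⊕ ipad = 50 1d 36 36 36 36 36; K' ⊕ opad = 3a 77 5c 5c 5c 5c 5c.
m1: inner = H(50 1d 36 36 36 36 36 6c 4c 73) = 3e 68; tag = H(3a 77 5c 5c 5c 5c 5c 3e 68) = b66d
m2: inner = H(50 1d 36 36 36 36 36 49 ce dc) = c0 ae; tag = H(3a 77 5c 5c 5c 5c 5c c0 ae) = fcef
m3: inner = H(50 1d 36 36 36 36 36 81 ae a0) = a0 aa; tag = H(3a 77 5c 5c 5c 5c 5c a0 aa) = f8cf ← matches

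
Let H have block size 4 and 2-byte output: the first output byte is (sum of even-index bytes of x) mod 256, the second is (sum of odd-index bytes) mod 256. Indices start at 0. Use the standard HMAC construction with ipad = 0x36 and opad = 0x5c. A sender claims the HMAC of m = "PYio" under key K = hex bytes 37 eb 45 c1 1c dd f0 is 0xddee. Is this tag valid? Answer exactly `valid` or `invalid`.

Key hex bytes 37 eb 45 c1 1c dd f0 is 7 bytes > B = 4, so hash it first: H(key) = 88 89, then zero-pad to 4 bytes: K' = 88 89 00 00.
K' ⊕ ipad = be bf 36 36; K' ⊕ opad = d4 d5 5c 5c.
Inner hash: even-index sum = 429 mod 256 = 173; odd-index sum = 445 mod 256 = 189 → ad bd.
Outer hash (recomputed tag): even-index sum = 477 mod 256 = 221; odd-index sum = 494 mod 256 = 238 → dd ee.
Recomputed tag = ddee; claimed = ddee → match.

valid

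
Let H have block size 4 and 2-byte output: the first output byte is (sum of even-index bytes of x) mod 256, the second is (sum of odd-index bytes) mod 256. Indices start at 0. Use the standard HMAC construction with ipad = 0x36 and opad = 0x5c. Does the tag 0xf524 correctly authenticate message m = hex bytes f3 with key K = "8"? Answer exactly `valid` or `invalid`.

invalid

Key "8" = 38 is 1 byte ≤ B = 4; zero-pad to 4 bytes: K' = 38 00 00 00.
K' ⊕ ipad = 0e 36 36 36; K' ⊕ opad = 64 5c 5c 5c.
Inner hash: even-index sum = 311 mod 256 = 55; odd-index sum = 108 mod 256 = 108 → 37 6c.
Outer hash (recomputed tag): even-index sum = 247 mod 256 = 247; odd-index sum = 292 mod 256 = 36 → f7 24.
Recomputed tag = f724; claimed = f524 → mismatch.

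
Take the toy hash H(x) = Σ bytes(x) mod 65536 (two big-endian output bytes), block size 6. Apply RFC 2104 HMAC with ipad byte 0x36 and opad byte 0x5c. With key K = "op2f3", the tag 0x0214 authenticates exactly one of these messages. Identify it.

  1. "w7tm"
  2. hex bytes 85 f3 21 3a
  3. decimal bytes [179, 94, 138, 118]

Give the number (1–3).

Key "op2f3" = 6f 70 32 66 33 is 5 bytes ≤ B = 6; zero-pad to 6 bytes: K' = 6f 70 32 66 33 00.
K' ⊕ ipad = 59 46 04 50 05 36; K' ⊕ opad = 33 2c 6e 3a 6f 5c.
m1: inner = H(59 46 04 50 05 36 77 37 74 6d) = 02 bd; tag = H(33 2c 6e 3a 6f 5c 02 bd) = 0291
m2: inner = H(59 46 04 50 05 36 85 f3 21 3a) = 03 01; tag = H(33 2c 6e 3a 6f 5c 03 01) = 01d6
m3: inner = H(59 46 04 50 05 36 b3 5e 8a 76) = 03 3f; tag = H(33 2c 6e 3a 6f 5c 03 3f) = 0214 ← matches

3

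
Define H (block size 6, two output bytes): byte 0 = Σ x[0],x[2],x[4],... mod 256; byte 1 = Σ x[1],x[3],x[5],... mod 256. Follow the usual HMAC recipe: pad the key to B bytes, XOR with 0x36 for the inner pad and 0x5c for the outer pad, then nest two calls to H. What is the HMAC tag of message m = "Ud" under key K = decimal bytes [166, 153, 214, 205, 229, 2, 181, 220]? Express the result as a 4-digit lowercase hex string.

Key decimal bytes [166, 153, 214, 205, 229, 2, 181, 220] = a6 99 d6 cd e5 02 b5 dc is 8 bytes > B = 6, so hash it first: H(key) = 16 44, then zero-pad to 6 bytes: K' = 16 44 00 00 00 00.
K' ⊕ ipad = 20 72 36 36 36 36.  K' ⊕ opad = 4a 18 5c 5c 5c 5c.
Inner input = (K'⊕ipad) ∥ m = 20 72 36 36 36 36 ∥ 55 64.
Inner hash: even-index sum = 225 mod 256 = 225; odd-index sum = 322 mod 256 = 66 → e1 42.
Outer input = (K'⊕opad) ∥ inner = 4a 18 5c 5c 5c 5c ∥ e1 42.
Outer hash (tag): even-index sum = 483 mod 256 = 227; odd-index sum = 274 mod 256 = 18 → e3 12.

e312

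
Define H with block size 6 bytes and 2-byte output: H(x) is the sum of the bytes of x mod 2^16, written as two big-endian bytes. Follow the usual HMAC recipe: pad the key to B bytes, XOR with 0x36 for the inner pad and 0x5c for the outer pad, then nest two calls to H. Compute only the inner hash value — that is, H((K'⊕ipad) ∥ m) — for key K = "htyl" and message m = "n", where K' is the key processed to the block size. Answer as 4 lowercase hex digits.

0223

Key "htyl" = 68 74 79 6c is 4 bytes ≤ B = 6; zero-pad to 6 bytes: K' = 68 74 79 6c 00 00.
K' ⊕ ipad = 5e 42 4f 5a 36 36.
Inner input = 5e 42 4f 5a 36 36 ∥ 6e.
Inner hash: sum = 94+66+79+90+54+54+110 = 547 → 02 23.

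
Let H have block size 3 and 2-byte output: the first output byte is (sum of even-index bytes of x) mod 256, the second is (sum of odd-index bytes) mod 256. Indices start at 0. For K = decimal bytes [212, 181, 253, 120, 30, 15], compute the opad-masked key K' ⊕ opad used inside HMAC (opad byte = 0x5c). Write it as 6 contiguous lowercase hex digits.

b3605c

Key decimal bytes [212, 181, 253, 120, 30, 15] = d4 b5 fd 78 1e 0f is 6 bytes > B = 3, so hash it first: H(key) = ef 3c, then zero-pad to 3 bytes: K' = ef 3c 00.
XOR each byte with 0x5c: ef⊕5c=b3, 3c⊕5c=60, 00⊕5c=5c.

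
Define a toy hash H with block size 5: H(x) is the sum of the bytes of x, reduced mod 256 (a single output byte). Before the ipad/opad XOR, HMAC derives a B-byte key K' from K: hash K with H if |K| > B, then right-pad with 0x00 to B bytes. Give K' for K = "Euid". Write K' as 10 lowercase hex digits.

Key "Euid" = 45 75 69 64 is 4 bytes ≤ B = 5; zero-pad to 5 bytes: K' = 45 75 69 64 00.

4575696400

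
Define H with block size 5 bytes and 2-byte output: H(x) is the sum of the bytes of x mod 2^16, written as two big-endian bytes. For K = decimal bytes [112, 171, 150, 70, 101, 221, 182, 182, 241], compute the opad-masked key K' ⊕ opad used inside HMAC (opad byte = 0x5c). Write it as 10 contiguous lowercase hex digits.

59ca5c5c5c

Key decimal bytes [112, 171, 150, 70, 101, 221, 182, 182, 241] = 70 ab 96 46 65 dd b6 b6 f1 is 9 bytes > B = 5, so hash it first: H(key) = 05 96, then zero-pad to 5 bytes: K' = 05 96 00 00 00.
XOR each byte with 0x5c: 05⊕5c=59, 96⊕5c=ca, 00⊕5c=5c, 00⊕5c=5c, 00⊕5c=5c.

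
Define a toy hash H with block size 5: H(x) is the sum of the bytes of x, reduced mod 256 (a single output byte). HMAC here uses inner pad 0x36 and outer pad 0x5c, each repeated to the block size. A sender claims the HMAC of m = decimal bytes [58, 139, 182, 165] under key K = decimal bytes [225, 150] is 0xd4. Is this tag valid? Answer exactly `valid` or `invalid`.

Key decimal bytes [225, 150] = e1 96 is 2 bytes ≤ B = 5; zero-pad to 5 bytes: K' = e1 96 00 00 00.
K' ⊕ ipad = d7 a0 36 36 36; K' ⊕ opad = bd ca 5c 5c 5c.
Inner hash: sum = 215+160+54+54+54+58+139+182+165 = 1081; mod 256 = 57 → 39.
Outer hash (recomputed tag): sum = 189+202+92+92+92+57 = 724; mod 256 = 212 → d4.
Recomputed tag = d4; claimed = d4 → match.

valid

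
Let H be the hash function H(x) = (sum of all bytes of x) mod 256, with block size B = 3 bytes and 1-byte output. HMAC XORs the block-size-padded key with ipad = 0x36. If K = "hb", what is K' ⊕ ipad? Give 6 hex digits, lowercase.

Key "hb" = 68 62 is 2 bytes ≤ B = 3; zero-pad to 3 bytes: K' = 68 62 00.
XOR each byte with 0x36: 68⊕36=5e, 62⊕36=54, 00⊕36=36.

5e5436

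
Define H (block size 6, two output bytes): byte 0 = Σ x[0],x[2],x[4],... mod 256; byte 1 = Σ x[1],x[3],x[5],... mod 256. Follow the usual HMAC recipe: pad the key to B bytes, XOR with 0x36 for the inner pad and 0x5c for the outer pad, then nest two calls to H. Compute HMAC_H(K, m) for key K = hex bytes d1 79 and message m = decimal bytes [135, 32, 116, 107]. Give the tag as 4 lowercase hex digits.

Key hex bytes d1 79 is 2 bytes ≤ B = 6; zero-pad to 6 bytes: K' = d1 79 00 00 00 00.
K' ⊕ ipad = e7 4f 36 36 36 36.  K' ⊕ opad = 8d 25 5c 5c 5c 5c.
Inner input = (K'⊕ipad) ∥ m = e7 4f 36 36 36 36 ∥ 87 20 74 6b.
Inner hash: even-index sum = 590 mod 256 = 78; odd-index sum = 326 mod 256 = 70 → 4e 46.
Outer input = (K'⊕opad) ∥ inner = 8d 25 5c 5c 5c 5c ∥ 4e 46.
Outer hash (tag): even-index sum = 403 mod 256 = 147; odd-index sum = 291 mod 256 = 35 → 93 23.

9323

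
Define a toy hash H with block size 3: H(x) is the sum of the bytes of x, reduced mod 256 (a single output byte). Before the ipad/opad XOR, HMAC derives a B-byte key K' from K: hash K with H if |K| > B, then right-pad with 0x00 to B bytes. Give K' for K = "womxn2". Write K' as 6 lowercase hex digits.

6b0000

|K| = 6 > B = 3, so first hash the key.
H(K): sum = 119+111+109+120+110+50 = 619; mod 256 = 107 → 6b.
Zero-pad H(K) = 6b to 3 bytes: K' = 6b 00 00.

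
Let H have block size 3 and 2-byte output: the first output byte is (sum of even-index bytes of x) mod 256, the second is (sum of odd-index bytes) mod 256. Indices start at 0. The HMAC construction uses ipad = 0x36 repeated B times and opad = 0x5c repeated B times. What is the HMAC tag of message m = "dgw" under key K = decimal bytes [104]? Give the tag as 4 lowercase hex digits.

a157

Key decimal bytes [104] = 68 is 1 byte ≤ B = 3; zero-pad to 3 bytes: K' = 68 00 00.
K' ⊕ ipad = 5e 36 36.  K' ⊕ opad = 34 5c 5c.
Inner input = (K'⊕ipad) ∥ m = 5e 36 36 ∥ 64 67 77.
Inner hash: even-index sum = 251 mod 256 = 251; odd-index sum = 273 mod 256 = 17 → fb 11.
Outer input = (K'⊕opad) ∥ inner = 34 5c 5c ∥ fb 11.
Outer hash (tag): even-index sum = 161 mod 256 = 161; odd-index sum = 343 mod 256 = 87 → a1 57.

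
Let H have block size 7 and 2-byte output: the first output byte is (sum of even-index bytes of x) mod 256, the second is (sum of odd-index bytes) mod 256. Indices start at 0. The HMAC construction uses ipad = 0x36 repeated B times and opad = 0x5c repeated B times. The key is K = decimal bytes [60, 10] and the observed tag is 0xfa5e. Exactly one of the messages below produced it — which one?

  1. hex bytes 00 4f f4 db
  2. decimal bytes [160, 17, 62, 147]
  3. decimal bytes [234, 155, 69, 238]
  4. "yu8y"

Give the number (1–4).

2

Key decimal bytes [60, 10] = 3c 0a is 2 bytes ≤ B = 7; zero-pad to 7 bytes: K' = 3c 0a 00 00 00 00 00.
K' ⊕ ipad = 0a 3c 36 36 36 36 36; K' ⊕ opad = 60 56 5c 5c 5c 5c 5c.
m1: inner = H(0a 3c 36 36 36 36 36 00 4f f4 db) = d6 9c; tag = H(60 56 5c 5c 5c 5c 5c d6 9c) = 10e4
m2: inner = H(0a 3c 36 36 36 36 36 a0 11 3e 93) = 50 86; tag = H(60 56 5c 5c 5c 5c 5c 50 86) = fa5e ← matches
m3: inner = H(0a 3c 36 36 36 36 36 ea 9b 45 ee) = 35 d7; tag = H(60 56 5c 5c 5c 5c 5c 35 d7) = 4b43
m4: inner = H(0a 3c 36 36 36 36 36 79 75 38 79) = 9a 59; tag = H(60 56 5c 5c 5c 5c 5c 9a 59) = cda8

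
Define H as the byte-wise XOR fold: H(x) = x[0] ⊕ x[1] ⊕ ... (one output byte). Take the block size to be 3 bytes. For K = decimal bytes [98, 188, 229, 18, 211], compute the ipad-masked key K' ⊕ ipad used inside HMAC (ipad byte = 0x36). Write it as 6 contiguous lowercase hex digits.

cc3636

Key decimal bytes [98, 188, 229, 18, 211] = 62 bc e5 12 d3 is 5 bytes > B = 3, so hash it first: H(key) = fa, then zero-pad to 3 bytes: K' = fa 00 00.
XOR each byte with 0x36: fa⊕36=cc, 00⊕36=36, 00⊕36=36.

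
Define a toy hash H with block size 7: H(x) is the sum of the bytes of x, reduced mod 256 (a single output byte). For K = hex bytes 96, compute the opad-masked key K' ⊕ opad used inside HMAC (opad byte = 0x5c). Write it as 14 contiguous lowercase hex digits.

Key hex bytes 96 is 1 byte ≤ B = 7; zero-pad to 7 bytes: K' = 96 00 00 00 00 00 00.
XOR each byte with 0x5c: 96⊕5c=ca, 00⊕5c=5c, 00⊕5c=5c, 00⊕5c=5c, 00⊕5c=5c, 00⊕5c=5c, 00⊕5c=5c.

ca5c5c5c5c5c5c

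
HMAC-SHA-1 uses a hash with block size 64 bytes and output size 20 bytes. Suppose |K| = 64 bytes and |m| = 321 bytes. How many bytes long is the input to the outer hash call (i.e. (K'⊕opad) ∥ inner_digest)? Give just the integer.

84

Key is 64 ≤ 64 bytes, zero-padded: |K'| = 64.
Outer input = (K'⊕opad) ∥ H(inner) → 64 + 20 = 84 bytes.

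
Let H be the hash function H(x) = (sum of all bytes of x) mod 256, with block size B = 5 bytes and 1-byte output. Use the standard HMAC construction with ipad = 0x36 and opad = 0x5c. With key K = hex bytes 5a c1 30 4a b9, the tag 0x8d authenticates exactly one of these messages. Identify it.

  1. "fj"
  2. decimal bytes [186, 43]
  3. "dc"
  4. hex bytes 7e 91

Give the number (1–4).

Key hex bytes 5a c1 30 4a b9 is exactly B = 5 bytes: K' = 5a c1 30 4a b9.
K' ⊕ ipad = 6c f7 06 7c 8f; K' ⊕ opad = 06 9d 6c 16 e5.
m1: inner = H(6c f7 06 7c 8f 66 6a) = 44; tag = H(06 9d 6c 16 e5 44) = 4e
m2: inner = H(6c f7 06 7c 8f ba 2b) = 59; tag = H(06 9d 6c 16 e5 59) = 63
m3: inner = H(6c f7 06 7c 8f 64 63) = 3b; tag = H(06 9d 6c 16 e5 3b) = 45
m4: inner = H(6c f7 06 7c 8f 7e 91) = 83; tag = H(06 9d 6c 16 e5 83) = 8d ← matches

4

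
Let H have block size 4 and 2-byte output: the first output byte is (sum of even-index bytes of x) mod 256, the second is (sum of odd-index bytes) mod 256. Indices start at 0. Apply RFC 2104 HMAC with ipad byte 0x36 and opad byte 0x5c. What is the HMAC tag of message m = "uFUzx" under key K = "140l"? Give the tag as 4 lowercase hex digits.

28b4

Key "140l" = 31 34 30 6c is exactly B = 4 bytes: K' = 31 34 30 6c.
K' ⊕ ipad = 07 02 06 5a.  K' ⊕ opad = 6d 68 6c 30.
Inner input = (K'⊕ipad) ∥ m = 07 02 06 5a ∥ 75 46 55 7a 78.
Inner hash: even-index sum = 335 mod 256 = 79; odd-index sum = 284 mod 256 = 28 → 4f 1c.
Outer input = (K'⊕opad) ∥ inner = 6d 68 6c 30 ∥ 4f 1c.
Outer hash (tag): even-index sum = 296 mod 256 = 40; odd-index sum = 180 mod 256 = 180 → 28 b4.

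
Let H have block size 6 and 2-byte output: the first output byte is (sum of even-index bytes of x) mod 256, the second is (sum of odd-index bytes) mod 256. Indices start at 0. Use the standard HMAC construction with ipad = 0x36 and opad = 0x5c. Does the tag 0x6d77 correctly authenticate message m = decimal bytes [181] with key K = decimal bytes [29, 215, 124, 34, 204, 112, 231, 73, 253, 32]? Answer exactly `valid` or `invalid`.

invalid

Key decimal bytes [29, 215, 124, 34, 204, 112, 231, 73, 253, 32] = 1d d7 7c 22 cc 70 e7 49 fd 20 is 10 bytes > B = 6, so hash it first: H(key) = 49 d2, then zero-pad to 6 bytes: K' = 49 d2 00 00 00 00.
K' ⊕ ipad = 7f e4 36 36 36 36; K' ⊕ opad = 15 8e 5c 5c 5c 5c.
Inner hash: even-index sum = 416 mod 256 = 160; odd-index sum = 336 mod 256 = 80 → a0 50.
Outer hash (recomputed tag): even-index sum = 365 mod 256 = 109; odd-index sum = 406 mod 256 = 150 → 6d 96.
Recomputed tag = 6d96; claimed = 6d77 → mismatch.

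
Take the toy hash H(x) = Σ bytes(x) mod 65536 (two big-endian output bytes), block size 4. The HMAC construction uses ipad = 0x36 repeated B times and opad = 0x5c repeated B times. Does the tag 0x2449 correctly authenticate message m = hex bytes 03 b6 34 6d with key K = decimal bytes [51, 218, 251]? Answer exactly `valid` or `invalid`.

Key decimal bytes [51, 218, 251] = 33 da fb is 3 bytes ≤ B = 4; zero-pad to 4 bytes: K' = 33 da fb 00.
K' ⊕ ipad = 05 ec cd 36; K' ⊕ opad = 6f 86 a7 5c.
Inner hash: sum = 5+236+205+54+3+182+52+109 = 846 → 03 4e.
Outer hash (recomputed tag): sum = 111+134+167+92+3+78 = 585 → 02 49.
Recomputed tag = 0249; claimed = 2449 → mismatch.

invalid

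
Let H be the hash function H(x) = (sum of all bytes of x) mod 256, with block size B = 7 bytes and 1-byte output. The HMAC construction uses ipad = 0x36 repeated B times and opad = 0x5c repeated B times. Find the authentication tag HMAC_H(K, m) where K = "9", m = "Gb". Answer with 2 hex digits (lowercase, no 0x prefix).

89

Key "9" = 39 is 1 byte ≤ B = 7; zero-pad to 7 bytes: K' = 39 00 00 00 00 00 00.
K' ⊕ ipad = 0f 36 36 36 36 36 36.  K' ⊕ opad = 65 5c 5c 5c 5c 5c 5c.
Inner input = (K'⊕ipad) ∥ m = 0f 36 36 36 36 36 36 ∥ 47 62.
Inner hash: sum = 15+54+54+54+54+54+54+71+98 = 508; mod 256 = 252 → fc.
Outer input = (K'⊕opad) ∥ inner = 65 5c 5c 5c 5c 5c 5c ∥ fc.
Outer hash (tag): sum = 101+92+92+92+92+92+92+252 = 905; mod 256 = 137 → 89.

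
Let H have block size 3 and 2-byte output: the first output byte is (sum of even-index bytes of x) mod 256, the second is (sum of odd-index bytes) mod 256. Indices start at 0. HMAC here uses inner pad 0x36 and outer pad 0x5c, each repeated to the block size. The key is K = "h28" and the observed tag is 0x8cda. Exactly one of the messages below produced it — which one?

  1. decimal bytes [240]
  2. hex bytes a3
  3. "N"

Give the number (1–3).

Key "h28" = 68 32 38 is exactly B = 3 bytes: K' = 68 32 38.
K' ⊕ ipad = 5e 04 0e; K' ⊕ opad = 34 6e 64.
m1: inner = H(5e 04 0e f0) = 6c f4; tag = H(34 6e 64 6c f4) = 8cda ← matches
m2: inner = H(5e 04 0e a3) = 6c a7; tag = H(34 6e 64 6c a7) = 3fda
m3: inner = H(5e 04 0e 4e) = 6c 52; tag = H(34 6e 64 6c 52) = eada

1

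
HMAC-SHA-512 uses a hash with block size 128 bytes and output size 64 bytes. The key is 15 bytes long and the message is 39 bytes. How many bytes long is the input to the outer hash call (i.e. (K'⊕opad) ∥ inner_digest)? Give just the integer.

Key is 15 ≤ 128 bytes, zero-padded: |K'| = 128.
Outer input = (K'⊕opad) ∥ H(inner) → 128 + 64 = 192 bytes.

192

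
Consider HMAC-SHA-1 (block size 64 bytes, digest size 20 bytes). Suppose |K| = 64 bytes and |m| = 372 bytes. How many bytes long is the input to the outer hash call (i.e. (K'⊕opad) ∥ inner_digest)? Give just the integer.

84

Key is 64 ≤ 64 bytes, zero-padded: |K'| = 64.
Outer input = (K'⊕opad) ∥ H(inner) → 64 + 20 = 84 bytes.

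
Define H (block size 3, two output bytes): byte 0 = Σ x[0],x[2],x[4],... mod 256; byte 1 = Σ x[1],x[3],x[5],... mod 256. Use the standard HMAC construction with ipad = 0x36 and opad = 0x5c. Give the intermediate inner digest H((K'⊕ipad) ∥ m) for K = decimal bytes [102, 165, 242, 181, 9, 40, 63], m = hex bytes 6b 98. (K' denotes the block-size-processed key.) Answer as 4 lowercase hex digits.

641f

Key decimal bytes [102, 165, 242, 181, 9, 40, 63] = 66 a5 f2 b5 09 28 3f is 7 bytes > B = 3, so hash it first: H(key) = a0 82, then zero-pad to 3 bytes: K' = a0 82 00.
K' ⊕ ipad = 96 b4 36.
Inner input = 96 b4 36 ∥ 6b 98.
Inner hash: even-index sum = 356 mod 256 = 100; odd-index sum = 287 mod 256 = 31 → 64 1f.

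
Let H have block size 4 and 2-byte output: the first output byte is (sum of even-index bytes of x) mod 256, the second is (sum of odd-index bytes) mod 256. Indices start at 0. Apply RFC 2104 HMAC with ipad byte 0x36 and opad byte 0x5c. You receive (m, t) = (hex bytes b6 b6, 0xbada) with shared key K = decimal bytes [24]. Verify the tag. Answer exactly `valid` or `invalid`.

Key decimal bytes [24] = 18 is 1 byte ≤ B = 4; zero-pad to 4 bytes: K' = 18 00 00 00.
K' ⊕ ipad = 2e 36 36 36; K' ⊕ opad = 44 5c 5c 5c.
Inner hash: even-index sum = 282 mod 256 = 26; odd-index sum = 290 mod 256 = 34 → 1a 22.
Outer hash (recomputed tag): even-index sum = 186 mod 256 = 186; odd-index sum = 218 mod 256 = 218 → ba da.
Recomputed tag = bada; claimed = bada → match.

valid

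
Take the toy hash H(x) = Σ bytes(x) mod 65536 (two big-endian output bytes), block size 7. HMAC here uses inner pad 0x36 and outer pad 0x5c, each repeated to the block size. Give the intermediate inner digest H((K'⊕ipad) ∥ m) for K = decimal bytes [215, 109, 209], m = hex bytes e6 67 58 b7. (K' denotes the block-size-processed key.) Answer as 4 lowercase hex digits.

0557

Key decimal bytes [215, 109, 209] = d7 6d d1 is 3 bytes ≤ B = 7; zero-pad to 7 bytes: K' = d7 6d d1 00 00 00 00.
K' ⊕ ipad = e1 5b e7 36 36 36 36.
Inner input = e1 5b e7 36 36 36 36 ∥ e6 67 58 b7.
Inner hash: sum = 225+91+231+54+54+54+54+230+103+88+183 = 1367 → 05 57.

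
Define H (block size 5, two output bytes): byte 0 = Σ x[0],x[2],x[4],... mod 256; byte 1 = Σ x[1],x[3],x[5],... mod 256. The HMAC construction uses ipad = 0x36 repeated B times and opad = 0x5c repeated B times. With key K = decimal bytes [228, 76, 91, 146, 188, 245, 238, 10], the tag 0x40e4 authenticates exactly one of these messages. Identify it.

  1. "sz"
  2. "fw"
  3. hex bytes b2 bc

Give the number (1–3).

Key decimal bytes [228, 76, 91, 146, 188, 245, 238, 10] = e4 4c 5b 92 bc f5 ee 0a is 8 bytes > B = 5, so hash it first: H(key) = e9 dd, then zero-pad to 5 bytes: K' = e9 dd 00 00 00.
K' ⊕ ipad = df eb 36 36 36; K' ⊕ opad = b5 81 5c 5c 5c.
m1: inner = H(df eb 36 36 36 73 7a) = c5 94; tag = H(b5 81 5c 5c 5c c5 94) = 01a2
m2: inner = H(df eb 36 36 36 66 77) = c2 87; tag = H(b5 81 5c 5c 5c c2 87) = f49f
m3: inner = H(df eb 36 36 36 b2 bc) = 07 d3; tag = H(b5 81 5c 5c 5c 07 d3) = 40e4 ← matches

3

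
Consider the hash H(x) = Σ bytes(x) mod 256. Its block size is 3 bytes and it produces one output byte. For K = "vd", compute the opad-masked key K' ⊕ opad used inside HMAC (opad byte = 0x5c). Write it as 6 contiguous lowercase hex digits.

Key "vd" = 76 64 is 2 bytes ≤ B = 3; zero-pad to 3 bytes: K' = 76 64 00.
XOR each byte with 0x5c: 76⊕5c=2a, 64⊕5c=38, 00⊕5c=5c.

2a385c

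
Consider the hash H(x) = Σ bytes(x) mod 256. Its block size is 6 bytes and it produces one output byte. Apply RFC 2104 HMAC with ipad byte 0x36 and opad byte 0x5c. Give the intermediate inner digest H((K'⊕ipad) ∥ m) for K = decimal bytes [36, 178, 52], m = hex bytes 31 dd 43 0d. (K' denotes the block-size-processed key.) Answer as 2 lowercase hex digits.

Key decimal bytes [36, 178, 52] = 24 b2 34 is 3 bytes ≤ B = 6; zero-pad to 6 bytes: K' = 24 b2 34 00 00 00.
K' ⊕ ipad = 12 84 02 36 36 36.
Inner input = 12 84 02 36 36 36 ∥ 31 dd 43 0d.
Inner hash: sum = 18+132+2+54+54+54+49+221+67+13 = 664; mod 256 = 152 → 98.

98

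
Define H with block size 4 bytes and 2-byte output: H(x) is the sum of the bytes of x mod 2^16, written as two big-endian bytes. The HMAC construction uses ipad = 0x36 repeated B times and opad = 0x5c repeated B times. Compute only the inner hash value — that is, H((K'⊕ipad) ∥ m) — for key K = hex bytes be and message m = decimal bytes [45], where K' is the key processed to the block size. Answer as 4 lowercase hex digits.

0157

Key hex bytes be is 1 byte ≤ B = 4; zero-pad to 4 bytes: K' = be 00 00 00.
K' ⊕ ipad = 88 36 36 36.
Inner input = 88 36 36 36 ∥ 2d.
Inner hash: sum = 136+54+54+54+45 = 343 → 01 57.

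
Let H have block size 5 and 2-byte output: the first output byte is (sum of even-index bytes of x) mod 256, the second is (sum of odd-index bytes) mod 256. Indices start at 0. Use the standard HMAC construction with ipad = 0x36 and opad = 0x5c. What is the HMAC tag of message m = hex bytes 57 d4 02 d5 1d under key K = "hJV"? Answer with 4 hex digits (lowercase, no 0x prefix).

Key "hJV" = 68 4a 56 is 3 bytes ≤ B = 5; zero-pad to 5 bytes: K' = 68 4a 56 00 00.
K' ⊕ ipad = 5e 7c 60 36 36.  K' ⊕ opad = 34 16 0a 5c 5c.
Inner input = (K'⊕ipad) ∥ m = 5e 7c 60 36 36 ∥ 57 d4 02 d5 1d.
Inner hash: even-index sum = 669 mod 256 = 157; odd-index sum = 296 mod 256 = 40 → 9d 28.
Outer input = (K'⊕opad) ∥ inner = 34 16 0a 5c 5c ∥ 9d 28.
Outer hash (tag): even-index sum = 194 mod 256 = 194; odd-index sum = 271 mod 256 = 15 → c2 0f.

c20f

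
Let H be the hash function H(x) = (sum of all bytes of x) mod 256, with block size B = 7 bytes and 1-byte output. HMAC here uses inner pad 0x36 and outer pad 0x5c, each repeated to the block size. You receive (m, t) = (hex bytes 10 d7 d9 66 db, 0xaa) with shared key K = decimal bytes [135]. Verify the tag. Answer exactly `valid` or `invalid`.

Key decimal bytes [135] = 87 is 1 byte ≤ B = 7; zero-pad to 7 bytes: K' = 87 00 00 00 00 00 00.
K' ⊕ ipad = b1 36 36 36 36 36 36; K' ⊕ opad = db 5c 5c 5c 5c 5c 5c.
Inner hash: sum = 177+54+54+54+54+54+54+16+215+217+102+219 = 1270; mod 256 = 246 → f6.
Outer hash (recomputed tag): sum = 219+92+92+92+92+92+92+246 = 1017; mod 256 = 249 → f9.
Recomputed tag = f9; claimed = aa → mismatch.

invalid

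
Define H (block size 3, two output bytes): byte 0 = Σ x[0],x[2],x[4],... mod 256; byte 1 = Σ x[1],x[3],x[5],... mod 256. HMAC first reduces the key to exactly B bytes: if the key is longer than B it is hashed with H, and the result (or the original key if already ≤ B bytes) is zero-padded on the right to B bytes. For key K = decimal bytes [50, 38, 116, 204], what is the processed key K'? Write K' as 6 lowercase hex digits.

a6f200

|K| = 4 > B = 3, so first hash the key.
H(K): even-index sum = 166 mod 256 = 166; odd-index sum = 242 mod 256 = 242 → a6 f2.
Zero-pad H(K) = a6 f2 to 3 bytes: K' = a6 f2 00.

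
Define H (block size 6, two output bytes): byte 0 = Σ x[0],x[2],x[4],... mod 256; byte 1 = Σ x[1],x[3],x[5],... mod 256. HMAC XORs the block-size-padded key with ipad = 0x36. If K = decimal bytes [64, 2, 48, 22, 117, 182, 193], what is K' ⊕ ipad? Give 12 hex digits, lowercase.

90f836363636

Key decimal bytes [64, 2, 48, 22, 117, 182, 193] = 40 02 30 16 75 b6 c1 is 7 bytes > B = 6, so hash it first: H(key) = a6 ce, then zero-pad to 6 bytes: K' = a6 ce 00 00 00 00.
XOR each byte with 0x36: a6⊕36=90, ce⊕36=f8, 00⊕36=36, 00⊕36=36, 00⊕36=36, 00⊕36=36.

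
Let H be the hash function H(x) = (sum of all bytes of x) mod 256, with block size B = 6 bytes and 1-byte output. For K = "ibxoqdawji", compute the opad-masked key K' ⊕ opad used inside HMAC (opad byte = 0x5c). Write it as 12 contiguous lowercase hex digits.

Key "ibxoqdawji" = 69 62 78 6f 71 64 61 77 6a 69 is 10 bytes > B = 6, so hash it first: H(key) = 32, then zero-pad to 6 bytes: K' = 32 00 00 00 00 00.
XOR each byte with 0x5c: 32⊕5c=6e, 00⊕5c=5c, 00⊕5c=5c, 00⊕5c=5c, 00⊕5c=5c, 00⊕5c=5c.

6e5c5c5c5c5c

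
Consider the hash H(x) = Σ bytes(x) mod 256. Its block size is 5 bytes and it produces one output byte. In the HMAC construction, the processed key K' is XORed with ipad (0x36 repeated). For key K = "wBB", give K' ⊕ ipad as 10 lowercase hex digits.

Key "wBB" = 77 42 42 is 3 bytes ≤ B = 5; zero-pad to 5 bytes: K' = 77 42 42 00 00.
XOR each byte with 0x36: 77⊕36=41, 42⊕36=74, 42⊕36=74, 00⊕36=36, 00⊕36=36.

4174743636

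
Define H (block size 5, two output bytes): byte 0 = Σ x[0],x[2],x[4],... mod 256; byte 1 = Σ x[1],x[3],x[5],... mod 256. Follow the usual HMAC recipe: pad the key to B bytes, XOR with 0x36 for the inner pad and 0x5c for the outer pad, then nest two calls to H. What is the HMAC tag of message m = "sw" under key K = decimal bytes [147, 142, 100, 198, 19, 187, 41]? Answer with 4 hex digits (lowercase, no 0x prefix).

0997

Key decimal bytes [147, 142, 100, 198, 19, 187, 41] = 93 8e 64 c6 13 bb 29 is 7 bytes > B = 5, so hash it first: H(key) = 33 0f, then zero-pad to 5 bytes: K' = 33 0f 00 00 00.
K' ⊕ ipad = 05 39 36 36 36.  K' ⊕ opad = 6f 53 5c 5c 5c.
Inner input = (K'⊕ipad) ∥ m = 05 39 36 36 36 ∥ 73 77.
Inner hash: even-index sum = 232 mod 256 = 232; odd-index sum = 226 mod 256 = 226 → e8 e2.
Outer input = (K'⊕opad) ∥ inner = 6f 53 5c 5c 5c ∥ e8 e2.
Outer hash (tag): even-index sum = 521 mod 256 = 9; odd-index sum = 407 mod 256 = 151 → 09 97.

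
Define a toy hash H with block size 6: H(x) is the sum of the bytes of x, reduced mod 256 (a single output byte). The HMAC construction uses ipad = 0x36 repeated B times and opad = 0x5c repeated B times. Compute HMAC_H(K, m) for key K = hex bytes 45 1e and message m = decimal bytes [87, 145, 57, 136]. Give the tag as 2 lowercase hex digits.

e7

Key hex bytes 45 1e is 2 bytes ≤ B = 6; zero-pad to 6 bytes: K' = 45 1e 00 00 00 00.
K' ⊕ ipad = 73 28 36 36 36 36.  K' ⊕ opad = 19 42 5c 5c 5c 5c.
Inner input = (K'⊕ipad) ∥ m = 73 28 36 36 36 36 ∥ 57 91 39 88.
Inner hash: sum = 115+40+54+54+54+54+87+145+57+136 = 796; mod 256 = 28 → 1c.
Outer input = (K'⊕opad) ∥ inner = 19 42 5c 5c 5c 5c ∥ 1c.
Outer hash (tag): sum = 25+66+92+92+92+92+28 = 487; mod 256 = 231 → e7.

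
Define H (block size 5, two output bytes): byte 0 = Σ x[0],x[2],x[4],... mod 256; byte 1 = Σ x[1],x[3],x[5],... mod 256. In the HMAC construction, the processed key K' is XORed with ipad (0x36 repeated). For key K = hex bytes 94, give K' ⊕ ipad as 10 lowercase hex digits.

Key hex bytes 94 is 1 byte ≤ B = 5; zero-pad to 5 bytes: K' = 94 00 00 00 00.
XOR each byte with 0x36: 94⊕36=a2, 00⊕36=36, 00⊕36=36, 00⊕36=36, 00⊕36=36.

a236363636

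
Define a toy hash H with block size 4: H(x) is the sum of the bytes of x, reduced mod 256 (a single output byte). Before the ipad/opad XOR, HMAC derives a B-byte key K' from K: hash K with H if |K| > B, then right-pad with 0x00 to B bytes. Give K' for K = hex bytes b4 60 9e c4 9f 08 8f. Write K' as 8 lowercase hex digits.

|K| = 7 > B = 4, so first hash the key.
H(K): sum = 180+96+158+196+159+8+143 = 940; mod 256 = 172 → ac.
Zero-pad H(K) = ac to 4 bytes: K' = ac 00 00 00.

ac000000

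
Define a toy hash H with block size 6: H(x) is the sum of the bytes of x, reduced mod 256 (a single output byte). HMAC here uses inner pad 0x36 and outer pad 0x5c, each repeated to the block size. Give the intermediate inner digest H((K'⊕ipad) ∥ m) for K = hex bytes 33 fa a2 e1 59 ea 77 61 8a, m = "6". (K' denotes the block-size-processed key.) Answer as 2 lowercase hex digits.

Key hex bytes 33 fa a2 e1 59 ea 77 61 8a is 9 bytes > B = 6, so hash it first: H(key) = 55, then zero-pad to 6 bytes: K' = 55 00 00 00 00 00.
K' ⊕ ipad = 63 36 36 36 36 36.
Inner input = 63 36 36 36 36 36 ∥ 36.
Inner hash: sum = 99+54+54+54+54+54+54 = 423; mod 256 = 167 → a7.

a7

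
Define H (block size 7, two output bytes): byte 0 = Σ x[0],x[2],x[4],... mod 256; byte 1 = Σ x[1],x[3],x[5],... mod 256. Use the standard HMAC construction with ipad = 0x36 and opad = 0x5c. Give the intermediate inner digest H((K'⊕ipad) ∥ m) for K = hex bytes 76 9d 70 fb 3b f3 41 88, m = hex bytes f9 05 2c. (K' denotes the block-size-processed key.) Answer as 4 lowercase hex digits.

Key hex bytes 76 9d 70 fb 3b f3 41 88 is 8 bytes > B = 7, so hash it first: H(key) = 62 13, then zero-pad to 7 bytes: K' = 62 13 00 00 00 00 00.
K' ⊕ ipad = 54 25 36 36 36 36 36.
Inner input = 54 25 36 36 36 36 36 ∥ f9 05 2c.
Inner hash: even-index sum = 251 mod 256 = 251; odd-index sum = 438 mod 256 = 182 → fb b6.

fbb6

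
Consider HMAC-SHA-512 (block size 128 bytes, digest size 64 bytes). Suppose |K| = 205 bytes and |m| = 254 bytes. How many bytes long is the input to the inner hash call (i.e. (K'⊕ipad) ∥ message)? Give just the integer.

Key is 205 > 128 bytes, so it is hashed to 64 bytes then zero-padded to 128: |K'| = 128.
Inner input = (K'⊕ipad) ∥ m → 128 + 254 = 382 bytes.

382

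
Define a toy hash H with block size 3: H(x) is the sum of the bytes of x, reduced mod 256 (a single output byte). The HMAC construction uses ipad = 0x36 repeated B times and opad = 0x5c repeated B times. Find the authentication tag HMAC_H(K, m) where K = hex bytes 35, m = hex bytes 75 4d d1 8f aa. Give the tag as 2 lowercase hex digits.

5c

Key hex bytes 35 is 1 byte ≤ B = 3; zero-pad to 3 bytes: K' = 35 00 00.
K' ⊕ ipad = 03 36 36.  K' ⊕ opad = 69 5c 5c.
Inner input = (K'⊕ipad) ∥ m = 03 36 36 ∥ 75 4d d1 8f aa.
Inner hash: sum = 3+54+54+117+77+209+143+170 = 827; mod 256 = 59 → 3b.
Outer input = (K'⊕opad) ∥ inner = 69 5c 5c ∥ 3b.
Outer hash (tag): sum = 105+92+92+59 = 348; mod 256 = 92 → 5c.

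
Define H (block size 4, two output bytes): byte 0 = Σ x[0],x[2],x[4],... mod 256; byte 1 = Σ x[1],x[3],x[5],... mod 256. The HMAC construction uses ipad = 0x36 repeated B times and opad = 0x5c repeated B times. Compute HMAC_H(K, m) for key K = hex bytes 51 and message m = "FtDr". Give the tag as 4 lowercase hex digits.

900a

Key hex bytes 51 is 1 byte ≤ B = 4; zero-pad to 4 bytes: K' = 51 00 00 00.
K' ⊕ ipad = 67 36 36 36.  K' ⊕ opad = 0d 5c 5c 5c.
Inner input = (K'⊕ipad) ∥ m = 67 36 36 36 ∥ 46 74 44 72.
Inner hash: even-index sum = 295 mod 256 = 39; odd-index sum = 338 mod 256 = 82 → 27 52.
Outer input = (K'⊕opad) ∥ inner = 0d 5c 5c 5c ∥ 27 52.
Outer hash (tag): even-index sum = 144 mod 256 = 144; odd-index sum = 266 mod 256 = 10 → 90 0a.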